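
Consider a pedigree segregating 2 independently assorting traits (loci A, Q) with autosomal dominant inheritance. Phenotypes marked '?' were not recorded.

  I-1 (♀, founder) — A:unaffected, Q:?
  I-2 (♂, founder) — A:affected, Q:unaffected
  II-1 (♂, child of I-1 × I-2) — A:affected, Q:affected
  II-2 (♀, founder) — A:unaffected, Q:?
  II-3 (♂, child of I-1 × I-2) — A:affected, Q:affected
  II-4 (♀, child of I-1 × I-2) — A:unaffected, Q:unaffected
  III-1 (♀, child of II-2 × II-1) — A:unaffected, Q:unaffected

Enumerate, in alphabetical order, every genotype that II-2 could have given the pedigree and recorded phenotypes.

A/I-1 un ·: aa
A/I-2 aff ·: Aa
A/II-1 aff I-1×I-2: Aa
A/II-2 un ·: aa
A/II-3 aff I-1×I-2: Aa
A/II-4 un I-1×I-2: aa
A/III-1 un II-2×II-1: aa
⇒ A over [I-1,I-2,II-1,II-2,II-3,II-4,III-1]: 1 consistent
Q/I-1 ? ·: Qq
Q/I-2 un ·: qq
Q/II-1 aff I-1×I-2: Qq
Q/II-2 ? ·: qq|Qq
Q/II-3 aff I-1×I-2: Qq
Q/II-4 un I-1×I-2: qq
Q/III-1 un II-2×II-1: qq
⇒ Q over [I-1,I-2,II-1,II-2,II-3,II-4,III-1]: 2 consistent

II-2 ∈ {aa Qq, aa qq}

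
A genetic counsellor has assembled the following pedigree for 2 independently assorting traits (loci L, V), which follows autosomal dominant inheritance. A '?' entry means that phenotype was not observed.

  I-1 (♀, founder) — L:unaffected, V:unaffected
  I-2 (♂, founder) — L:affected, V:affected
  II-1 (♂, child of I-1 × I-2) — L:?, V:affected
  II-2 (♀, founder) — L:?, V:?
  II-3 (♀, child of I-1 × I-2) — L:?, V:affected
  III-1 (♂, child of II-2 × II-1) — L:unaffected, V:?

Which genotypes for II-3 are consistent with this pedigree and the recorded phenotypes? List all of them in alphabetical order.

II-3 ∈ {Ll Vv, ll Vv}

L/I-1 un ·: ll
L/I-2 aff ·: Ll|LL
L/II-1 ? I-1×I-2: ll|Ll
L/II-2 ? ·: ll|Ll
L/II-3 ? I-1×I-2: ll|Ll
L/III-1 un II-2×II-1: ll
⇒ L over [I-1,I-2,II-1,II-2,II-3,III-1]: 10 consistent
V/I-1 un ·: vv
V/I-2 aff ·: Vv|VV
V/II-1 aff I-1×I-2: Vv
V/II-2 ? ·: vv|Vv|VV
V/II-3 aff I-1×I-2: Vv
V/III-1 ? II-2×II-1: vv|Vv|VV
⇒ V over [I-1,I-2,II-1,II-2,II-3,III-1]: 14 consistent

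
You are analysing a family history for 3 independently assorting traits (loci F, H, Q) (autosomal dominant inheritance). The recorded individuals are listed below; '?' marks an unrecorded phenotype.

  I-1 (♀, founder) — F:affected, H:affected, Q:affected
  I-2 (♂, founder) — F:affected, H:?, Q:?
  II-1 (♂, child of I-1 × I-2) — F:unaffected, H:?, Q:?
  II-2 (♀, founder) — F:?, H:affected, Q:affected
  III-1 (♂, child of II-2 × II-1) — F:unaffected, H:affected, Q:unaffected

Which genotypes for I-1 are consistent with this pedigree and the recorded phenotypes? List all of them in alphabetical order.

I-1 ∈ {Ff HH QQ, Ff HH Qq, Ff Hh QQ, Ff Hh Qq}

F/I-1 aff ·: Ff
F/I-2 aff ·: Ff
F/II-1 un I-1×I-2: ff
F/II-2 ? ·: ff|Ff
F/III-1 un II-2×II-1: ff
⇒ F over [I-1,I-2,II-1,II-2,III-1]: 2 consistent
H/I-1 aff ·: Hh|HH
H/I-2 ? ·: hh|Hh|HH
H/II-1 ? I-1×I-2: hh|Hh|HH
H/II-2 aff ·: Hh|HH
H/III-1 aff II-2×II-1: Hh|HH
⇒ H over [I-1,I-2,II-1,II-2,III-1]: 36 consistent
Q/I-1 aff ·: Qq|QQ
Q/I-2 ? ·: qq|Qq|QQ
Q/II-1 ? I-1×I-2: qq|Qq
Q/II-2 aff ·: Qq
Q/III-1 un II-2×II-1: qq
⇒ Q over [I-1,I-2,II-1,II-2,III-1]: 7 consistent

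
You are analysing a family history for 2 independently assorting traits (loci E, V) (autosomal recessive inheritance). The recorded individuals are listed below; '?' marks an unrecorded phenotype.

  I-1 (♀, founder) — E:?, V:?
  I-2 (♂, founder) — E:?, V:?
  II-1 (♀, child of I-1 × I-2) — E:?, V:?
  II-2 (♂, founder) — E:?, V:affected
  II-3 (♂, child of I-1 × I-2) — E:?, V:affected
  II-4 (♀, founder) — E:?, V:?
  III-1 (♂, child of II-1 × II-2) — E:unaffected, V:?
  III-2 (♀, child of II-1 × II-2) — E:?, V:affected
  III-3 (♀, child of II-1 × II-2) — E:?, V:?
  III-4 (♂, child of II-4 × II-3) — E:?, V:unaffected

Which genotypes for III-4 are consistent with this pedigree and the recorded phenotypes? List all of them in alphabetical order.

E/I-1 ? ·: EE|Ee|ee
E/I-2 ? ·: EE|Ee|ee
E/II-1 ? I-1×I-2: EE|Ee|ee
E/II-2 ? ·: EE|Ee|ee
E/II-3 ? I-1×I-2: EE|Ee|ee
E/II-4 ? ·: EE|Ee|ee
E/III-1 un II-1×II-2: EE|Ee
E/III-2 ? II-1×II-2: EE|Ee|ee
E/III-3 ? II-1×II-2: EE|Ee|ee
E/III-4 ? II-4×II-3: EE|Ee|ee
⇒ E over [I-1,I-2,II-1,II-2,II-3,II-4,III-1,III-2,III-3,III-4]: 2805 consistent
V/I-1 ? ·: Vv|vv
V/I-2 ? ·: Vv|vv
V/II-1 ? I-1×I-2: Vv|vv
V/II-2 aff ·: vv
V/II-3 aff I-1×I-2: vv
V/II-4 ? ·: VV|Vv
V/III-1 ? II-1×II-2: Vv|vv
V/III-2 aff II-1×II-2: vv
V/III-3 ? II-1×II-2: Vv|vv
V/III-4 un II-4×II-3: Vv
⇒ V over [I-1,I-2,II-1,II-2,II-3,II-4,III-1,III-2,III-3,III-4]: 32 consistent

III-4 ∈ {EE Vv, Ee Vv, ee Vv}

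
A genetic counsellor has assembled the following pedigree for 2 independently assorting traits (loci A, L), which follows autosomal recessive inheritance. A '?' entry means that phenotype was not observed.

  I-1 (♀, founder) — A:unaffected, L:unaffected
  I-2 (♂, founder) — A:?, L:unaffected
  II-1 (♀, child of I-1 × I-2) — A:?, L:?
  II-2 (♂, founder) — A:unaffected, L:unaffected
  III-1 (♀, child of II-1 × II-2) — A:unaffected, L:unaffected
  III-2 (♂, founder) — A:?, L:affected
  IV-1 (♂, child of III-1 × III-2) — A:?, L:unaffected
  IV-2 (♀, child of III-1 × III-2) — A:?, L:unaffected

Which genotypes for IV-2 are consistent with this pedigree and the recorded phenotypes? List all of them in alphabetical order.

IV-2 ∈ {AA Ll, Aa Ll, aa Ll}

A/I-1 un ·: AA|Aa
A/I-2 ? ·: AA|Aa|aa
A/II-1 ? I-1×I-2: AA|Aa|aa
A/II-2 un ·: AA|Aa
A/III-1 un II-1×II-2: AA|Aa
A/III-2 ? ·: AA|Aa|aa
A/IV-1 ? III-1×III-2: AA|Aa|aa
A/IV-2 ? III-1×III-2: AA|Aa|aa
⇒ A over [I-1,I-2,II-1,II-2,III-1,III-2,IV-1,IV-2]: 414 consistent
L/I-1 un ·: LL|Ll
L/I-2 un ·: LL|Ll
L/II-1 ? I-1×I-2: LL|Ll|ll
L/II-2 un ·: LL|Ll
L/III-1 un II-1×II-2: LL|Ll
L/III-2 aff ·: ll
L/IV-1 un III-1×III-2: Ll
L/IV-2 un III-1×III-2: Ll
⇒ L over [I-1,I-2,II-1,II-2,III-1,III-2,IV-1,IV-2]: 26 consistent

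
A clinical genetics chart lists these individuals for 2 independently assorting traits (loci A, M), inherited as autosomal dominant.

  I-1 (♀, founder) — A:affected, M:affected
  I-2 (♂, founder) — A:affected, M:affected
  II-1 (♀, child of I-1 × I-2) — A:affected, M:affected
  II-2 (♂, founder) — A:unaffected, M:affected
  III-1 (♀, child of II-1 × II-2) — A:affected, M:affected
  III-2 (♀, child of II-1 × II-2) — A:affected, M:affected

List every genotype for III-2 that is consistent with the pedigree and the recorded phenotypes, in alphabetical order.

A/I-1 aff ·: Aa|AA
A/I-2 aff ·: Aa|AA
A/II-1 aff I-1×I-2: Aa|AA
A/II-2 un ·: aa
A/III-1 aff II-1×II-2: Aa
A/III-2 aff II-1×II-2: Aa
⇒ A over [I-1,I-2,II-1,II-2,III-1,III-2]: 7 consistent
M/I-1 aff ·: Mm|MM
M/I-2 aff ·: Mm|MM
M/II-1 aff I-1×I-2: Mm|MM
M/II-2 aff ·: Mm|MM
M/III-1 aff II-1×II-2: Mm|MM
M/III-2 aff II-1×II-2: Mm|MM
⇒ M over [I-1,I-2,II-1,II-2,III-1,III-2]: 44 consistent

III-2 ∈ {Aa MM, Aa Mm}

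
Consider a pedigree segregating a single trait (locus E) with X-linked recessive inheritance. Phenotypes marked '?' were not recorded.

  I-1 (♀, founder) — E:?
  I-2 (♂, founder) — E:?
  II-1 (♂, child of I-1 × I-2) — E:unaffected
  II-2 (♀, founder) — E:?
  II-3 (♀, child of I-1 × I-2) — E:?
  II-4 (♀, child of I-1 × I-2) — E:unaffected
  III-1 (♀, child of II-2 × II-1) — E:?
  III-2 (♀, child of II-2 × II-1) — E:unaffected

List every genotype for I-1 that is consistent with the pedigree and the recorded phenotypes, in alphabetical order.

E/I-1 ? ·: X^EX^E|X^EX^e
E/I-2 ? ·: X^EY|X^eY
E/II-1 un I-1×I-2: X^EY
E/II-2 ? ·: X^EX^E|X^EX^e|X^eX^e
E/II-3 ? I-1×I-2: X^EX^E|X^EX^e|X^eX^e
E/II-4 un I-1×I-2: X^EX^E|X^EX^e
E/III-1 ? II-2×II-1: X^EX^E|X^EX^e
E/III-2 un II-2×II-1: X^EX^E|X^EX^e
⇒ E over [I-1,I-2,II-1,II-2,II-3,II-4,III-1,III-2]: 48 consistent

I-1 ∈ {X^EX^E, X^EX^e}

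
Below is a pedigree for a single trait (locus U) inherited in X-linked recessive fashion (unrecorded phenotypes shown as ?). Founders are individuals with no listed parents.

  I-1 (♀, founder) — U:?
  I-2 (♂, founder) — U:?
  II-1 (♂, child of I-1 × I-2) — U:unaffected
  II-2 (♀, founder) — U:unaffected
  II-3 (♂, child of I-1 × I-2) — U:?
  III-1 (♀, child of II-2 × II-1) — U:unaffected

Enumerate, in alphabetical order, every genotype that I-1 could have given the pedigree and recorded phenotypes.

I-1 ∈ {X^UX^U, X^UX^u}

U/I-1 ? ·: X^UX^U|X^UX^u
U/I-2 ? ·: X^UY|X^uY
U/II-1 un I-1×I-2: X^UY
U/II-2 un ·: X^UX^U|X^UX^u
U/II-3 ? I-1×I-2: X^UY|X^uY
U/III-1 un II-2×II-1: X^UX^U|X^UX^u
⇒ U over [I-1,I-2,II-1,II-2,II-3,III-1]: 18 consistent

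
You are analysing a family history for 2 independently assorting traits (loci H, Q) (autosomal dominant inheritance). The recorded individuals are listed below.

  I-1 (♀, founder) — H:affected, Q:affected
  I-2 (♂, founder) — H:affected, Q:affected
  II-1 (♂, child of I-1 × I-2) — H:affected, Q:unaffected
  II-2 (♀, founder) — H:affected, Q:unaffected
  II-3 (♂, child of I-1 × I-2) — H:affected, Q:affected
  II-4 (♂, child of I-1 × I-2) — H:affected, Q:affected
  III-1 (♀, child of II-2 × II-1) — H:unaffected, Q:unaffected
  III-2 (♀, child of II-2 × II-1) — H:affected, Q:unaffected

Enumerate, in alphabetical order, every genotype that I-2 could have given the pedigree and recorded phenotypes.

H/I-1 aff ·: Hh|HH
H/I-2 aff ·: Hh|HH
H/II-1 aff I-1×I-2: Hh
H/II-2 aff ·: Hh
H/II-3 aff I-1×I-2: Hh|HH
H/II-4 aff I-1×I-2: Hh|HH
H/III-1 un II-2×II-1: hh
H/III-2 aff II-2×II-1: Hh|HH
⇒ H over [I-1,I-2,II-1,II-2,II-3,II-4,III-1,III-2]: 24 consistent
Q/I-1 aff ·: Qq
Q/I-2 aff ·: Qq
Q/II-1 un I-1×I-2: qq
Q/II-2 un ·: qq
Q/II-3 aff I-1×I-2: Qq|QQ
Q/II-4 aff I-1×I-2: Qq|QQ
Q/III-1 un II-2×II-1: qq
Q/III-2 un II-2×II-1: qq
⇒ Q over [I-1,I-2,II-1,II-2,II-3,II-4,III-1,III-2]: 4 consistent

I-2 ∈ {HH Qq, Hh Qq}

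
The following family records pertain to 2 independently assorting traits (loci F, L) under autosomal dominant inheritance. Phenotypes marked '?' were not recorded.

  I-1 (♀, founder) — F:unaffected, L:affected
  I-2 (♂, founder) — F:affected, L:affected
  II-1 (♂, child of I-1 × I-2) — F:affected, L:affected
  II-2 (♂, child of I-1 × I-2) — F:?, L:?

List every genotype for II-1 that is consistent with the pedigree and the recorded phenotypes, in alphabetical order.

F/I-1 un ·: ff
F/I-2 aff ·: Ff|FF
F/II-1 aff I-1×I-2: Ff
F/II-2 ? I-1×I-2: ff|Ff
⇒ F over [I-1,I-2,II-1,II-2]: 3 consistent
L/I-1 aff ·: Ll|LL
L/I-2 aff ·: Ll|LL
L/II-1 aff I-1×I-2: Ll|LL
L/II-2 ? I-1×I-2: ll|Ll|LL
⇒ L over [I-1,I-2,II-1,II-2]: 15 consistent

II-1 ∈ {Ff LL, Ff Ll}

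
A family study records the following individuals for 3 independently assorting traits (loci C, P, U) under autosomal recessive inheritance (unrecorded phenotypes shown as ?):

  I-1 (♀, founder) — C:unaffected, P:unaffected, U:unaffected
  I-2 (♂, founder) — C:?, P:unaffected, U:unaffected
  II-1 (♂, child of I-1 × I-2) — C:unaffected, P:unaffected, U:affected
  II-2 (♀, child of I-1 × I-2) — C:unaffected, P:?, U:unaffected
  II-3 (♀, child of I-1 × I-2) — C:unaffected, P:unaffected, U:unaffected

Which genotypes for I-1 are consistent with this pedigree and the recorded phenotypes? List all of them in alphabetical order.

C/I-1 un ·: CC|Cc
C/I-2 ? ·: CC|Cc|cc
C/II-1 un I-1×I-2: CC|Cc
C/II-2 un I-1×I-2: CC|Cc
C/II-3 un I-1×I-2: CC|Cc
⇒ C over [I-1,I-2,II-1,II-2,II-3]: 27 consistent
P/I-1 un ·: PP|Pp
P/I-2 un ·: PP|Pp
P/II-1 un I-1×I-2: PP|Pp
P/II-2 ? I-1×I-2: PP|Pp|pp
P/II-3 un I-1×I-2: PP|Pp
⇒ P over [I-1,I-2,II-1,II-2,II-3]: 29 consistent
U/I-1 un ·: Uu
U/I-2 un ·: Uu
U/II-1 aff I-1×I-2: uu
U/II-2 un I-1×I-2: UU|Uu
U/II-3 un I-1×I-2: UU|Uu
⇒ U over [I-1,I-2,II-1,II-2,II-3]: 4 consistent

I-1 ∈ {CC PP Uu, CC Pp Uu, Cc PP Uu, Cc Pp Uu}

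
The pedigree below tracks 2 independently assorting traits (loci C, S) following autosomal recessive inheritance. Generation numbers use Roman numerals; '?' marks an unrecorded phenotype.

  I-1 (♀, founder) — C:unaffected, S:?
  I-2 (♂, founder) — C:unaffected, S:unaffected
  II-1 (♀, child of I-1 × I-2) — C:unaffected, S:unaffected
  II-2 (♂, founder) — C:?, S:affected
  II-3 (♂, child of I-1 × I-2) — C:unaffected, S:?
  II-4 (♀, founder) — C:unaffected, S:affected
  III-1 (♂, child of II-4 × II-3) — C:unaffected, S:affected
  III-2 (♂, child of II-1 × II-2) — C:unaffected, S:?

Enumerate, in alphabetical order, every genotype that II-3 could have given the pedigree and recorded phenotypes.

II-3 ∈ {CC Ss, CC ss, Cc Ss, Cc ss}

C/I-1 un ·: CC|Cc
C/I-2 un ·: CC|Cc
C/II-1 un I-1×I-2: CC|Cc
C/II-2 ? ·: CC|Cc|cc
C/II-3 un I-1×I-2: CC|Cc
C/II-4 un ·: CC|Cc
C/III-1 un II-4×II-3: CC|Cc
C/III-2 un II-1×II-2: CC|Cc
⇒ C over [I-1,I-2,II-1,II-2,II-3,II-4,III-1,III-2]: 201 consistent
S/I-1 ? ·: SS|Ss|ss
S/I-2 un ·: SS|Ss
S/II-1 un I-1×I-2: SS|Ss
S/II-2 aff ·: ss
S/II-3 ? I-1×I-2: Ss|ss
S/II-4 aff ·: ss
S/III-1 aff II-4×II-3: ss
S/III-2 ? II-1×II-2: Ss|ss
⇒ S over [I-1,I-2,II-1,II-2,II-3,II-4,III-1,III-2]: 18 consistent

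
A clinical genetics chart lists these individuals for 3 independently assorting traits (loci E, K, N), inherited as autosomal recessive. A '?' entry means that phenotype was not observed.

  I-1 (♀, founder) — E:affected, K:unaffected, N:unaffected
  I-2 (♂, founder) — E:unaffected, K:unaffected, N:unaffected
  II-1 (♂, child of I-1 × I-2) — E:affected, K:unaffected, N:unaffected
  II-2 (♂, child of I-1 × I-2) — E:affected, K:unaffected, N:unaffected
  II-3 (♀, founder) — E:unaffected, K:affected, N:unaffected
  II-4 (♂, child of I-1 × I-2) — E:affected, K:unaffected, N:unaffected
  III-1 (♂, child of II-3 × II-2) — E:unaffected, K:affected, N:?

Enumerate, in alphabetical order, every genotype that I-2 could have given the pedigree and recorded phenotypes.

I-2 ∈ {Ee KK NN, Ee KK Nn, Ee Kk NN, Ee Kk Nn}

E/I-1 aff ·: ee
E/I-2 un ·: Ee
E/II-1 aff I-1×I-2: ee
E/II-2 aff I-1×I-2: ee
E/II-3 un ·: EE|Ee
E/II-4 aff I-1×I-2: ee
E/III-1 un II-3×II-2: Ee
⇒ E over [I-1,I-2,II-1,II-2,II-3,II-4,III-1]: 2 consistent
K/I-1 un ·: KK|Kk
K/I-2 un ·: KK|Kk
K/II-1 un I-1×I-2: KK|Kk
K/II-2 un I-1×I-2: Kk
K/II-3 aff ·: kk
K/II-4 un I-1×I-2: KK|Kk
K/III-1 aff II-3×II-2: kk
⇒ K over [I-1,I-2,II-1,II-2,II-3,II-4,III-1]: 12 consistent
N/I-1 un ·: NN|Nn
N/I-2 un ·: NN|Nn
N/II-1 un I-1×I-2: NN|Nn
N/II-2 un I-1×I-2: NN|Nn
N/II-3 un ·: NN|Nn
N/II-4 un I-1×I-2: NN|Nn
N/III-1 ? II-3×II-2: NN|Nn|nn
⇒ N over [I-1,I-2,II-1,II-2,II-3,II-4,III-1]: 99 consistent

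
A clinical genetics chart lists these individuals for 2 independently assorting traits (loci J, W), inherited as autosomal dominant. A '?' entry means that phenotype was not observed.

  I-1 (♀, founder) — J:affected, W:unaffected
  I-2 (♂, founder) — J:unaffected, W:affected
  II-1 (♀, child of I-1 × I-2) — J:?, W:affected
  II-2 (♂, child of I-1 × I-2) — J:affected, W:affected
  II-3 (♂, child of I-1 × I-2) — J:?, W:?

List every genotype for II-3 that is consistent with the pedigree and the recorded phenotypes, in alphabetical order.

II-3 ∈ {Jj Ww, Jj ww, jj Ww, jj ww}

J/I-1 aff ·: Jj|JJ
J/I-2 un ·: jj
J/II-1 ? I-1×I-2: jj|Jj
J/II-2 aff I-1×I-2: Jj
J/II-3 ? I-1×I-2: jj|Jj
⇒ J over [I-1,I-2,II-1,II-2,II-3]: 5 consistent
W/I-1 un ·: ww
W/I-2 aff ·: Ww|WW
W/II-1 aff I-1×I-2: Ww
W/II-2 aff I-1×I-2: Ww
W/II-3 ? I-1×I-2: ww|Ww
⇒ W over [I-1,I-2,II-1,II-2,II-3]: 3 consistent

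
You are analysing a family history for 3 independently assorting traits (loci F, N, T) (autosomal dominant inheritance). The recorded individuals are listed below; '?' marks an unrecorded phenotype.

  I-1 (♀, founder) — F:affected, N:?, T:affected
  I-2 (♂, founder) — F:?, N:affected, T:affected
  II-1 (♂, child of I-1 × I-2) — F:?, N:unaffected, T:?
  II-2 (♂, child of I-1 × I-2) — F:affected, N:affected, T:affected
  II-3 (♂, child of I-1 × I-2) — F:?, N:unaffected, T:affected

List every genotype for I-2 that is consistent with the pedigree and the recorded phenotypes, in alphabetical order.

I-2 ∈ {FF Nn TT, FF Nn Tt, Ff Nn TT, Ff Nn Tt, ff Nn TT, ff Nn Tt}

F/I-1 aff ·: Ff|FF
F/I-2 ? ·: ff|Ff|FF
F/II-1 ? I-1×I-2: ff|Ff|FF
F/II-2 aff I-1×I-2: Ff|FF
F/II-3 ? I-1×I-2: ff|Ff|FF
⇒ F over [I-1,I-2,II-1,II-2,II-3]: 40 consistent
N/I-1 ? ·: nn|Nn
N/I-2 aff ·: Nn
N/II-1 un I-1×I-2: nn
N/II-2 aff I-1×I-2: Nn|NN
N/II-3 un I-1×I-2: nn
⇒ N over [I-1,I-2,II-1,II-2,II-3]: 3 consistent
T/I-1 aff ·: Tt|TT
T/I-2 aff ·: Tt|TT
T/II-1 ? I-1×I-2: tt|Tt|TT
T/II-2 aff I-1×I-2: Tt|TT
T/II-3 aff I-1×I-2: Tt|TT
⇒ T over [I-1,I-2,II-1,II-2,II-3]: 29 consistent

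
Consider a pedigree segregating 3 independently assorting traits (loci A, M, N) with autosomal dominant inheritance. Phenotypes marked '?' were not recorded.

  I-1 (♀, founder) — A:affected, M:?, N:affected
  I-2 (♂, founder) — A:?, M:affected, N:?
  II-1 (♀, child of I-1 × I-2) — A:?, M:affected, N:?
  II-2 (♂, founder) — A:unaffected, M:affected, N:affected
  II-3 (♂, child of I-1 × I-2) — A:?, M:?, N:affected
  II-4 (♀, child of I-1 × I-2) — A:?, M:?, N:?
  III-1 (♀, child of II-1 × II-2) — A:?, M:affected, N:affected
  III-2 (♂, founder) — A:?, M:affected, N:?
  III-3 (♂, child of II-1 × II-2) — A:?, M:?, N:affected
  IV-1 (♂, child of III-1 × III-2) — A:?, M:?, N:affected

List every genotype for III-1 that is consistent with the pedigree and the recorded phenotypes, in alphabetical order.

A/I-1 aff ·: Aa|AA
A/I-2 ? ·: aa|Aa|AA
A/II-1 ? I-1×I-2: aa|Aa|AA
A/II-2 un ·: aa
A/II-3 ? I-1×I-2: aa|Aa|AA
A/II-4 ? I-1×I-2: aa|Aa|AA
A/III-1 ? II-1×II-2: aa|Aa
A/III-2 ? ·: aa|Aa|AA
A/III-3 ? II-1×II-2: aa|Aa
A/IV-1 ? III-1×III-2: aa|Aa|AA
⇒ A over [I-1,I-2,II-1,II-2,II-3,II-4,III-1,III-2,III-3,IV-1]: 662 consistent
M/I-1 ? ·: mm|Mm|MM
M/I-2 aff ·: Mm|MM
M/II-1 aff I-1×I-2: Mm|MM
M/II-2 aff ·: Mm|MM
M/II-3 ? I-1×I-2: mm|Mm|MM
M/II-4 ? I-1×I-2: mm|Mm|MM
M/III-1 aff II-1×II-2: Mm|MM
M/III-2 aff ·: Mm|MM
M/III-3 ? II-1×II-2: mm|Mm|MM
M/IV-1 ? III-1×III-2: mm|Mm|MM
⇒ M over [I-1,I-2,II-1,II-2,II-3,II-4,III-1,III-2,III-3,IV-1]: 1222 consistent
N/I-1 aff ·: Nn|NN
N/I-2 ? ·: nn|Nn|NN
N/II-1 ? I-1×I-2: nn|Nn|NN
N/II-2 aff ·: Nn|NN
N/II-3 aff I-1×I-2: Nn|NN
N/II-4 ? I-1×I-2: nn|Nn|NN
N/III-1 aff II-1×II-2: Nn|NN
N/III-2 ? ·: nn|Nn|NN
N/III-3 aff II-1×II-2: Nn|NN
N/IV-1 aff III-1×III-2: Nn|NN
⇒ N over [I-1,I-2,II-1,II-2,II-3,II-4,III-1,III-2,III-3,IV-1]: 1022 consistent

III-1 ∈ {Aa MM NN, Aa MM Nn, Aa Mm NN, Aa Mm Nn, aa MM NN, aa MM Nn, aa Mm NN, aa Mm Nn}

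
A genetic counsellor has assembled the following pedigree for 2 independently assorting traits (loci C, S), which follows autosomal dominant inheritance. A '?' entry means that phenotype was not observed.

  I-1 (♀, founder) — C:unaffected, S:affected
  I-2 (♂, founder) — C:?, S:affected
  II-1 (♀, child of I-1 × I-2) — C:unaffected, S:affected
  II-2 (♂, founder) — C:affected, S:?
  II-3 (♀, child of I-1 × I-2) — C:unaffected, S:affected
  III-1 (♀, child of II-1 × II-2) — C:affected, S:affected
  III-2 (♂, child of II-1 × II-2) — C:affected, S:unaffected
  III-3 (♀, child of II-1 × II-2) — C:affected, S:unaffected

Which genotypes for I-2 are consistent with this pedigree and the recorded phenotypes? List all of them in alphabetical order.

C/I-1 un ·: cc
C/I-2 ? ·: cc|Cc
C/II-1 un I-1×I-2: cc
C/II-2 aff ·: Cc|CC
C/II-3 un I-1×I-2: cc
C/III-1 aff II-1×II-2: Cc
C/III-2 aff II-1×II-2: Cc
C/III-3 aff II-1×II-2: Cc
⇒ C over [I-1,I-2,II-1,II-2,II-3,III-1,III-2,III-3]: 4 consistent
S/I-1 aff ·: Ss|SS
S/I-2 aff ·: Ss|SS
S/II-1 aff I-1×I-2: Ss
S/II-2 ? ·: ss|Ss
S/II-3 aff I-1×I-2: Ss|SS
S/III-1 aff II-1×II-2: Ss|SS
S/III-2 un II-1×II-2: ss
S/III-3 un II-1×II-2: ss
⇒ S over [I-1,I-2,II-1,II-2,II-3,III-1,III-2,III-3]: 18 consistent

I-2 ∈ {Cc SS, Cc Ss, cc SS, cc Ss}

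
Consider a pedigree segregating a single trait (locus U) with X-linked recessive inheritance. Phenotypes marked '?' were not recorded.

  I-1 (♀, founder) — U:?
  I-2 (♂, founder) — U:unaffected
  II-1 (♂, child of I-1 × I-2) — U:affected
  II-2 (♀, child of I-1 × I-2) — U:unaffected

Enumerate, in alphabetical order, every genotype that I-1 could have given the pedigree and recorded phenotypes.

U/I-1 ? ·: X^UX^u|X^uX^u
U/I-2 un ·: X^UY
U/II-1 aff I-1×I-2: X^uY
U/II-2 un I-1×I-2: X^UX^U|X^UX^u
⇒ U over [I-1,I-2,II-1,II-2]: 3 consistent

I-1 ∈ {X^UX^u, X^uX^u}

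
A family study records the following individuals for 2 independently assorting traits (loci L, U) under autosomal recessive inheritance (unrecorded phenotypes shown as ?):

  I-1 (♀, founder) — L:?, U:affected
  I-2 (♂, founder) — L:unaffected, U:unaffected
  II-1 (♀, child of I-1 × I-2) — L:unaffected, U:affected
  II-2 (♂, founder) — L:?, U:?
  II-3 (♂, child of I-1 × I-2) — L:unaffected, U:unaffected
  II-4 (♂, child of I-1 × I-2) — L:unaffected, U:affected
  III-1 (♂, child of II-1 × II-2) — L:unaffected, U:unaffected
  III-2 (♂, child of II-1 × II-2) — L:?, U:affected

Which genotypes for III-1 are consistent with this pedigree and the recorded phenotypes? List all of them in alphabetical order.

III-1 ∈ {LL Uu, Ll Uu}

L/I-1 ? ·: LL|Ll|ll
L/I-2 un ·: LL|Ll
L/II-1 un I-1×I-2: LL|Ll
L/II-2 ? ·: LL|Ll|ll
L/II-3 un I-1×I-2: LL|Ll
L/II-4 un I-1×I-2: LL|Ll
L/III-1 un II-1×II-2: LL|Ll
L/III-2 ? II-1×II-2: LL|Ll|ll
⇒ L over [I-1,I-2,II-1,II-2,II-3,II-4,III-1,III-2]: 246 consistent
U/I-1 aff ·: uu
U/I-2 un ·: Uu
U/II-1 aff I-1×I-2: uu
U/II-2 ? ·: Uu
U/II-3 un I-1×I-2: Uu
U/II-4 aff I-1×I-2: uu
U/III-1 un II-1×II-2: Uu
U/III-2 aff II-1×II-2: uu
⇒ U over [I-1,I-2,II-1,II-2,II-3,II-4,III-1,III-2]: 1 consistent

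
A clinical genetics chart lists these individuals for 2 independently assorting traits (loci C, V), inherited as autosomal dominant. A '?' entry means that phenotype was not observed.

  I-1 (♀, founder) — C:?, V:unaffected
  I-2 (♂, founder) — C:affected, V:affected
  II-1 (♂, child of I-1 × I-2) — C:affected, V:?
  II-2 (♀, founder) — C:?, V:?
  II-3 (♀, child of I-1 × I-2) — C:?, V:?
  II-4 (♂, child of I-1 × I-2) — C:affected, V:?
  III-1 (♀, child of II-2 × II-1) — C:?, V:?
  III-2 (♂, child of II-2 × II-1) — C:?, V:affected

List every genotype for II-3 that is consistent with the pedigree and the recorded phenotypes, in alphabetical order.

II-3 ∈ {CC Vv, CC vv, Cc Vv, Cc vv, cc Vv, cc vv}

C/I-1 ? ·: cc|Cc|CC
C/I-2 aff ·: Cc|CC
C/II-1 aff I-1×I-2: Cc|CC
C/II-2 ? ·: cc|Cc|CC
C/II-3 ? I-1×I-2: cc|Cc|CC
C/II-4 aff I-1×I-2: Cc|CC
C/III-1 ? II-2×II-1: cc|Cc|CC
C/III-2 ? II-2×II-1: cc|Cc|CC
⇒ C over [I-1,I-2,II-1,II-2,II-3,II-4,III-1,III-2]: 379 consistent
V/I-1 un ·: vv
V/I-2 aff ·: Vv|VV
V/II-1 ? I-1×I-2: vv|Vv
V/II-2 ? ·: vv|Vv|VV
V/II-3 ? I-1×I-2: vv|Vv
V/II-4 ? I-1×I-2: vv|Vv
V/III-1 ? II-2×II-1: vv|Vv|VV
V/III-2 aff II-2×II-1: Vv|VV
⇒ V over [I-1,I-2,II-1,II-2,II-3,II-4,III-1,III-2]: 72 consistent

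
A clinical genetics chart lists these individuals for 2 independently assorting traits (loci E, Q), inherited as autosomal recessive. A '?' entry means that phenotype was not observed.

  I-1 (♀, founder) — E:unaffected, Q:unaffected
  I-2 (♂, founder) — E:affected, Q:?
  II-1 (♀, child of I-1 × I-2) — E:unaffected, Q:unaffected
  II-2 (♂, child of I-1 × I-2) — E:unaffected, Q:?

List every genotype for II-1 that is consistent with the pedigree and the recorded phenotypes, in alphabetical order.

E/I-1 un ·: EE|Ee
E/I-2 aff ·: ee
E/II-1 un I-1×I-2: Ee
E/II-2 un I-1×I-2: Ee
⇒ E over [I-1,I-2,II-1,II-2]: 2 consistent
Q/I-1 un ·: QQ|Qq
Q/I-2 ? ·: QQ|Qq|qq
Q/II-1 un I-1×I-2: QQ|Qq
Q/II-2 ? I-1×I-2: QQ|Qq|qq
⇒ Q over [I-1,I-2,II-1,II-2]: 18 consistent

II-1 ∈ {Ee QQ, Ee Qq}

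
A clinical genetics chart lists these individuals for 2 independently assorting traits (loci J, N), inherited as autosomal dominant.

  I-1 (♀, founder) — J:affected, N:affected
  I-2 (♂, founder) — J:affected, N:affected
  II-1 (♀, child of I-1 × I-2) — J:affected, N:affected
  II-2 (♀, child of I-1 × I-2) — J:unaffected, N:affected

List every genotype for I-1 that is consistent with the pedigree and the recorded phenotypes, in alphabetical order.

J/I-1 aff ·: Jj
J/I-2 aff ·: Jj
J/II-1 aff I-1×I-2: Jj|JJ
J/II-2 un I-1×I-2: jj
⇒ J over [I-1,I-2,II-1,II-2]: 2 consistent
N/I-1 aff ·: Nn|NN
N/I-2 aff ·: Nn|NN
N/II-1 aff I-1×I-2: Nn|NN
N/II-2 aff I-1×I-2: Nn|NN
⇒ N over [I-1,I-2,II-1,II-2]: 13 consistent

I-1 ∈ {Jj NN, Jj Nn}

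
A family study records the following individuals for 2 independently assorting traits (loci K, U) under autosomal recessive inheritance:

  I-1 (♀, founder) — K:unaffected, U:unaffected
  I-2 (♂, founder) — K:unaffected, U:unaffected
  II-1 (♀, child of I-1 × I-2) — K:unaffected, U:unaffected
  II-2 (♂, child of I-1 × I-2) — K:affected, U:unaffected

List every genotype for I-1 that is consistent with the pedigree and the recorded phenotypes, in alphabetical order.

I-1 ∈ {Kk UU, Kk Uu}

K/I-1 un ·: Kk
K/I-2 un ·: Kk
K/II-1 un I-1×I-2: KK|Kk
K/II-2 aff I-1×I-2: kk
⇒ K over [I-1,I-2,II-1,II-2]: 2 consistent
U/I-1 un ·: UU|Uu
U/I-2 un ·: UU|Uu
U/II-1 un I-1×I-2: UU|Uu
U/II-2 un I-1×I-2: UU|Uu
⇒ U over [I-1,I-2,II-1,II-2]: 13 consistent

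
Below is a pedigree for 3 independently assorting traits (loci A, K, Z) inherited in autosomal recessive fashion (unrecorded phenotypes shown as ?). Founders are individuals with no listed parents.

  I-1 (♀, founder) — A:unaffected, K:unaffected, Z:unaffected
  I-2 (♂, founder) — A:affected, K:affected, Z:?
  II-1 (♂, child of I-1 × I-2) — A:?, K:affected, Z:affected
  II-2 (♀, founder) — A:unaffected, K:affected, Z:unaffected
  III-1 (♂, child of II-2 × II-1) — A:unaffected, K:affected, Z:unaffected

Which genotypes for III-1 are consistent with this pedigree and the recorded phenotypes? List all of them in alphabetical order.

A/I-1 un ·: AA|Aa
A/I-2 aff ·: aa
A/II-1 ? I-1×I-2: Aa|aa
A/II-2 un ·: AA|Aa
A/III-1 un II-2×II-1: AA|Aa
⇒ A over [I-1,I-2,II-1,II-2,III-1]: 10 consistent
K/I-1 un ·: Kk
K/I-2 aff ·: kk
K/II-1 aff I-1×I-2: kk
K/II-2 aff ·: kk
K/III-1 aff II-2×II-1: kk
⇒ K over [I-1,I-2,II-1,II-2,III-1]: 1 consistent
Z/I-1 un ·: Zz
Z/I-2 ? ·: Zz|zz
Z/II-1 aff I-1×I-2: zz
Z/II-2 un ·: ZZ|Zz
Z/III-1 un II-2×II-1: Zz
⇒ Z over [I-1,I-2,II-1,II-2,III-1]: 4 consistent

III-1 ∈ {AA kk Zz, Aa kk Zz}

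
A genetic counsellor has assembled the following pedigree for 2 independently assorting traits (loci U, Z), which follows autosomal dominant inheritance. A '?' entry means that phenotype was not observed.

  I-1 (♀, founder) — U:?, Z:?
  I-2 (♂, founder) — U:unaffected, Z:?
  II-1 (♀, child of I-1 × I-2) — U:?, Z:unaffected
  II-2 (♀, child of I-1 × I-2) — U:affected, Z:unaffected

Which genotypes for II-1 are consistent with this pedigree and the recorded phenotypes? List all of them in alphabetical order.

U/I-1 ? ·: Uu|UU
U/I-2 un ·: uu
U/II-1 ? I-1×I-2: uu|Uu
U/II-2 aff I-1×I-2: Uu
⇒ U over [I-1,I-2,II-1,II-2]: 3 consistent
Z/I-1 ? ·: zz|Zz
Z/I-2 ? ·: zz|Zz
Z/II-1 un I-1×I-2: zz
Z/II-2 un I-1×I-2: zz
⇒ Z over [I-1,I-2,II-1,II-2]: 4 consistent

II-1 ∈ {Uu zz, uu zz}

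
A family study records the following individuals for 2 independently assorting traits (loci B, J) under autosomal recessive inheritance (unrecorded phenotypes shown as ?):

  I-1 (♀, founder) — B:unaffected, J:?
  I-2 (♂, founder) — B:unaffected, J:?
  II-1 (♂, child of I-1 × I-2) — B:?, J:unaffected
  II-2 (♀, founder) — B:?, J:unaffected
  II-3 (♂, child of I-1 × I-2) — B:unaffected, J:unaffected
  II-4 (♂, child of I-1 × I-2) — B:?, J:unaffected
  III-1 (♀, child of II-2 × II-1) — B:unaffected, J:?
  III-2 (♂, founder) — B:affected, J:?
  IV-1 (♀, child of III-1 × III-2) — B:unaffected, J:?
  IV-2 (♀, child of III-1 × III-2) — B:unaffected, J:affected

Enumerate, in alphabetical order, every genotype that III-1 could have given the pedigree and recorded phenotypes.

B/I-1 un ·: BB|Bb
B/I-2 un ·: BB|Bb
B/II-1 ? I-1×I-2: BB|Bb|bb
B/II-2 ? ·: BB|Bb|bb
B/II-3 un I-1×I-2: BB|Bb
B/II-4 ? I-1×I-2: BB|Bb|bb
B/III-1 un II-2×II-1: BB|Bb
B/III-2 aff ·: bb
B/IV-1 un III-1×III-2: Bb
B/IV-2 un III-1×III-2: Bb
⇒ B over [I-1,I-2,II-1,II-2,II-3,II-4,III-1,III-2,IV-1,IV-2]: 142 consistent
J/I-1 ? ·: JJ|Jj|jj
J/I-2 ? ·: JJ|Jj|jj
J/II-1 un I-1×I-2: JJ|Jj
J/II-2 un ·: JJ|Jj
J/II-3 un I-1×I-2: JJ|Jj
J/II-4 un I-1×I-2: JJ|Jj
J/III-1 ? II-2×II-1: Jj|jj
J/III-2 ? ·: Jj|jj
J/IV-1 ? III-1×III-2: JJ|Jj|jj
J/IV-2 aff III-1×III-2: jj
⇒ J over [I-1,I-2,II-1,II-2,II-3,II-4,III-1,III-2,IV-1,IV-2]: 273 consistent

III-1 ∈ {BB Jj, BB jj, Bb Jj, Bb jj}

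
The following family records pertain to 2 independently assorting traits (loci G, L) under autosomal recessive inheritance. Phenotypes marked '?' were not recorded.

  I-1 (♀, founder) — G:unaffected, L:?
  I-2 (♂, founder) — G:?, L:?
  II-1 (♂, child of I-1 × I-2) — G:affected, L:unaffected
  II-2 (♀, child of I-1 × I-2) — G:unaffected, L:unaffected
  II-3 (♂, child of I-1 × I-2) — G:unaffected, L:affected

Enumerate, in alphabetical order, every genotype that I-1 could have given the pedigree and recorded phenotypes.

G/I-1 un ·: Gg
G/I-2 ? ·: Gg|gg
G/II-1 aff I-1×I-2: gg
G/II-2 un I-1×I-2: GG|Gg
G/II-3 un I-1×I-2: GG|Gg
⇒ G over [I-1,I-2,II-1,II-2,II-3]: 5 consistent
L/I-1 ? ·: Ll|ll
L/I-2 ? ·: Ll|ll
L/II-1 un I-1×I-2: LL|Ll
L/II-2 un I-1×I-2: LL|Ll
L/II-3 aff I-1×I-2: ll
⇒ L over [I-1,I-2,II-1,II-2,II-3]: 6 consistent

I-1 ∈ {Gg Ll, Gg ll}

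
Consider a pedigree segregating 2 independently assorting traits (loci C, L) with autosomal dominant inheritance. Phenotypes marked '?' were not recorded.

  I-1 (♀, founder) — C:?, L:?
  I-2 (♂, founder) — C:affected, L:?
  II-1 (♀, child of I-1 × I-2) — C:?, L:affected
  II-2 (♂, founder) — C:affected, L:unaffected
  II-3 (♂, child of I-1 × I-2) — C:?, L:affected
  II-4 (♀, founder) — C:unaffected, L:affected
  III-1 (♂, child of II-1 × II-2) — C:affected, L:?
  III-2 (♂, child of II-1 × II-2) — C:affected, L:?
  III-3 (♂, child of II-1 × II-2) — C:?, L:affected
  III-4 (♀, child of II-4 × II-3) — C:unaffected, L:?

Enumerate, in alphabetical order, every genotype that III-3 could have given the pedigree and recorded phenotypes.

C/I-1 ? ·: cc|Cc|CC
C/I-2 aff ·: Cc|CC
C/II-1 ? I-1×I-2: cc|Cc|CC
C/II-2 aff ·: Cc|CC
C/II-3 ? I-1×I-2: cc|Cc
C/II-4 un ·: cc
C/III-1 aff II-1×II-2: Cc|CC
C/III-2 aff II-1×II-2: Cc|CC
C/III-3 ? II-1×II-2: cc|Cc|CC
C/III-4 un II-4×II-3: cc
⇒ C over [I-1,I-2,II-1,II-2,II-3,II-4,III-1,III-2,III-3,III-4]: 188 consistent
L/I-1 ? ·: ll|Ll|LL
L/I-2 ? ·: ll|Ll|LL
L/II-1 aff I-1×I-2: Ll|LL
L/II-2 un ·: ll
L/II-3 aff I-1×I-2: Ll|LL
L/II-4 aff ·: Ll|LL
L/III-1 ? II-1×II-2: ll|Ll
L/III-2 ? II-1×II-2: ll|Ll
L/III-3 aff II-1×II-2: Ll
L/III-4 ? II-4×II-3: ll|Ll|LL
⇒ L over [I-1,I-2,II-1,II-2,II-3,II-4,III-1,III-2,III-3,III-4]: 203 consistent

III-3 ∈ {CC Ll, Cc Ll, cc Ll}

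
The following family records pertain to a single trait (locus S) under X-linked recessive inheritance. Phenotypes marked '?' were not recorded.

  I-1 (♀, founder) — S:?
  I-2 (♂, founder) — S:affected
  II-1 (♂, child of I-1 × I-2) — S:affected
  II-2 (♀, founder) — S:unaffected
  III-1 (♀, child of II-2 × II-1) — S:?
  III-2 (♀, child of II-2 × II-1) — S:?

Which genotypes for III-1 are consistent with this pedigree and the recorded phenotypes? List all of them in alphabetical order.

III-1 ∈ {X^SX^s, X^sX^s}

S/I-1 ? ·: X^SX^s|X^sX^s
S/I-2 aff ·: X^sY
S/II-1 aff I-1×I-2: X^sY
S/II-2 un ·: X^SX^S|X^SX^s
S/III-1 ? II-2×II-1: X^SX^s|X^sX^s
S/III-2 ? II-2×II-1: X^SX^s|X^sX^s
⇒ S over [I-1,I-2,II-1,II-2,III-1,III-2]: 10 consistent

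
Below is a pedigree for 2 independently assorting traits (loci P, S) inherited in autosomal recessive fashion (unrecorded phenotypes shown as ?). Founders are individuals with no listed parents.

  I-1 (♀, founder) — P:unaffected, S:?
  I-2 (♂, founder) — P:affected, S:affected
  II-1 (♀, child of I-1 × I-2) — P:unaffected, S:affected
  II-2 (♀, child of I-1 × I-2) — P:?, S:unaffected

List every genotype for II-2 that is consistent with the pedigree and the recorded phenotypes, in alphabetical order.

P/I-1 un ·: PP|Pp
P/I-2 aff ·: pp
P/II-1 un I-1×I-2: Pp
P/II-2 ? I-1×I-2: Pp|pp
⇒ P over [I-1,I-2,II-1,II-2]: 3 consistent
S/I-1 ? ·: Ss
S/I-2 aff ·: ss
S/II-1 aff I-1×I-2: ss
S/II-2 un I-1×I-2: Ss
⇒ S over [I-1,I-2,II-1,II-2]: 1 consistent

II-2 ∈ {Pp Ss, pp Ss}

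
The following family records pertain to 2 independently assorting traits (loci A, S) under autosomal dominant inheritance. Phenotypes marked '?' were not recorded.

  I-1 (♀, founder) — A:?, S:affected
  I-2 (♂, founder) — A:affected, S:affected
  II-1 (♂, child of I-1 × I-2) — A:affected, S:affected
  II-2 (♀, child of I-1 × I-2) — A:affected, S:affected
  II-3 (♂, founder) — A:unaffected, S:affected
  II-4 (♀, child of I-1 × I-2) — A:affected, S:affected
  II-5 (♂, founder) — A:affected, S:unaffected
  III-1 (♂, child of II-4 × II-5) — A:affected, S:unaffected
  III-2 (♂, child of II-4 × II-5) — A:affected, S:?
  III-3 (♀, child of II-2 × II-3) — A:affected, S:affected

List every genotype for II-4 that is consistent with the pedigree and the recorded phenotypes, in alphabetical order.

II-4 ∈ {AA Ss, Aa Ss}

A/I-1 ? ·: aa|Aa|AA
A/I-2 aff ·: Aa|AA
A/II-1 aff I-1×I-2: Aa|AA
A/II-2 aff I-1×I-2: Aa|AA
A/II-3 un ·: aa
A/II-4 aff I-1×I-2: Aa|AA
A/II-5 aff ·: Aa|AA
A/III-1 aff II-4×II-5: Aa|AA
A/III-2 aff II-4×II-5: Aa|AA
A/III-3 aff II-2×II-3: Aa
⇒ A over [I-1,I-2,II-1,II-2,II-3,II-4,II-5,III-1,III-2,III-3]: 177 consistent
S/I-1 aff ·: Ss|SS
S/I-2 aff ·: Ss|SS
S/II-1 aff I-1×I-2: Ss|SS
S/II-2 aff I-1×I-2: Ss|SS
S/II-3 aff ·: Ss|SS
S/II-4 aff I-1×I-2: Ss
S/II-5 un ·: ss
S/III-1 un II-4×II-5: ss
S/III-2 ? II-4×II-5: ss|Ss
S/III-3 aff II-2×II-3: Ss|SS
⇒ S over [I-1,I-2,II-1,II-2,II-3,II-4,II-5,III-1,III-2,III-3]: 84 consistent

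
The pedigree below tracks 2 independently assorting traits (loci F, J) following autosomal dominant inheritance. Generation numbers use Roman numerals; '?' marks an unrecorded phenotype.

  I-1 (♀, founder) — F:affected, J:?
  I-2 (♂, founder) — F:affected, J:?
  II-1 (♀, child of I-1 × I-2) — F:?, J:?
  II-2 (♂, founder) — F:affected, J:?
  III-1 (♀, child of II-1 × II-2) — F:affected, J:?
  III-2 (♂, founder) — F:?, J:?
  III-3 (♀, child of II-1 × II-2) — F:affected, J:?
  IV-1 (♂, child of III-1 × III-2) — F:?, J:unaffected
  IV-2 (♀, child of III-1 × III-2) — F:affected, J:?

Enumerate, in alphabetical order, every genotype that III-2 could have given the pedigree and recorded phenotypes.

F/I-1 aff ·: Ff|FF
F/I-2 aff ·: Ff|FF
F/II-1 ? I-1×I-2: ff|Ff|FF
F/II-2 aff ·: Ff|FF
F/III-1 aff II-1×II-2: Ff|FF
F/III-2 ? ·: ff|Ff|FF
F/III-3 aff II-1×II-2: Ff|FF
F/IV-1 ? III-1×III-2: ff|Ff|FF
F/IV-2 aff III-1×III-2: Ff|FF
⇒ F over [I-1,I-2,II-1,II-2,III-1,III-2,III-3,IV-1,IV-2]: 408 consistent
J/I-1 ? ·: jj|Jj|JJ
J/I-2 ? ·: jj|Jj|JJ
J/II-1 ? I-1×I-2: jj|Jj|JJ
J/II-2 ? ·: jj|Jj|JJ
J/III-1 ? II-1×II-2: jj|Jj
J/III-2 ? ·: jj|Jj
J/III-3 ? II-1×II-2: jj|Jj|JJ
J/IV-1 un III-1×III-2: jj
J/IV-2 ? III-1×III-2: jj|Jj|JJ
⇒ J over [I-1,I-2,II-1,II-2,III-1,III-2,III-3,IV-1,IV-2]: 506 consistent

III-2 ∈ {FF Jj, FF jj, Ff Jj, Ff jj, ff Jj, ff jj}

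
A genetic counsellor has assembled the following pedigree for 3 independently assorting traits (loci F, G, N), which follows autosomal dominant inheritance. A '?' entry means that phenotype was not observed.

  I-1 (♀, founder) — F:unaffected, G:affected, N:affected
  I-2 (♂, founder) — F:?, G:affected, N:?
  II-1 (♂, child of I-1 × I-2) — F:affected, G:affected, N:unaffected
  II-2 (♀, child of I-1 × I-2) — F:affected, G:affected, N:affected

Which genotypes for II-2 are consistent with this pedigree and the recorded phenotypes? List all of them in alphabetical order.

II-2 ∈ {Ff GG NN, Ff GG Nn, Ff Gg NN, Ff Gg Nn}

F/I-1 un ·: ff
F/I-2 ? ·: Ff|FF
F/II-1 aff I-1×I-2: Ff
F/II-2 aff I-1×I-2: Ff
⇒ F over [I-1,I-2,II-1,II-2]: 2 consistent
G/I-1 aff ·: Gg|GG
G/I-2 aff ·: Gg|GG
G/II-1 aff I-1×I-2: Gg|GG
G/II-2 aff I-1×I-2: Gg|GG
⇒ G over [I-1,I-2,II-1,II-2]: 13 consistent
N/I-1 aff ·: Nn
N/I-2 ? ·: nn|Nn
N/II-1 un I-1×I-2: nn
N/II-2 aff I-1×I-2: Nn|NN
⇒ N over [I-1,I-2,II-1,II-2]: 3 consistent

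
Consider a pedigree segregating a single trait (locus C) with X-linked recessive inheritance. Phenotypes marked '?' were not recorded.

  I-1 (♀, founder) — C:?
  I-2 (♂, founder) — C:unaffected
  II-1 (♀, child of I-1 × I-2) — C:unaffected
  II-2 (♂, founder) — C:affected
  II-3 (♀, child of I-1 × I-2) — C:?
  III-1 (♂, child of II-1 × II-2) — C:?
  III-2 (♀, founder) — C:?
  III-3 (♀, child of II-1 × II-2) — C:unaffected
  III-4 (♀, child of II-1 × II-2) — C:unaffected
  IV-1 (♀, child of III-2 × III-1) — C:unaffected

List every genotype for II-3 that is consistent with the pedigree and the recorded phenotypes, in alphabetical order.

II-3 ∈ {X^CX^C, X^CX^c}

C/I-1 ? ·: X^CX^C|X^CX^c|X^cX^c
C/I-2 un ·: X^CY
C/II-1 un I-1×I-2: X^CX^C|X^CX^c
C/II-2 aff ·: X^cY
C/II-3 ? I-1×I-2: X^CX^C|X^CX^c
C/III-1 ? II-1×II-2: X^CY|X^cY
C/III-2 ? ·: X^CX^C|X^CX^c|X^cX^c
C/III-3 un II-1×II-2: X^CX^c
C/III-4 un II-1×II-2: X^CX^c
C/IV-1 un III-2×III-1: X^CX^C|X^CX^c
⇒ C over [I-1,I-2,II-1,II-2,II-3,III-1,III-2,III-3,III-4,IV-1]: 30 consistent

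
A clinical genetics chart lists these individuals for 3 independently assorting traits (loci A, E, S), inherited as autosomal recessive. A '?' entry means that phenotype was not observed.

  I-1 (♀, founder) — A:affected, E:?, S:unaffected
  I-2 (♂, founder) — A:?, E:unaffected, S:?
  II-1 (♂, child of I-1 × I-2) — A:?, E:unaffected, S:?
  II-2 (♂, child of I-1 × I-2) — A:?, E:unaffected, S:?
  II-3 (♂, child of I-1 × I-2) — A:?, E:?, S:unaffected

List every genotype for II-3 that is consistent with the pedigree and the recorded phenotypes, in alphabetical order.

II-3 ∈ {Aa EE SS, Aa EE Ss, Aa Ee SS, Aa Ee Ss, Aa ee SS, Aa ee Ss, aa EE SS, aa EE Ss, aa Ee SS, aa Ee Ss, aa ee SS, aa ee Ss}

A/I-1 aff ·: aa
A/I-2 ? ·: AA|Aa|aa
A/II-1 ? I-1×I-2: Aa|aa
A/II-2 ? I-1×I-2: Aa|aa
A/II-3 ? I-1×I-2: Aa|aa
⇒ A over [I-1,I-2,II-1,II-2,II-3]: 10 consistent
E/I-1 ? ·: EE|Ee|ee
E/I-2 un ·: EE|Ee
E/II-1 un I-1×I-2: EE|Ee
E/II-2 un I-1×I-2: EE|Ee
E/II-3 ? I-1×I-2: EE|Ee|ee
⇒ E over [I-1,I-2,II-1,II-2,II-3]: 32 consistent
S/I-1 un ·: SS|Ss
S/I-2 ? ·: SS|Ss|ss
S/II-1 ? I-1×I-2: SS|Ss|ss
S/II-2 ? I-1×I-2: SS|Ss|ss
S/II-3 un I-1×I-2: SS|Ss
⇒ S over [I-1,I-2,II-1,II-2,II-3]: 40 consistent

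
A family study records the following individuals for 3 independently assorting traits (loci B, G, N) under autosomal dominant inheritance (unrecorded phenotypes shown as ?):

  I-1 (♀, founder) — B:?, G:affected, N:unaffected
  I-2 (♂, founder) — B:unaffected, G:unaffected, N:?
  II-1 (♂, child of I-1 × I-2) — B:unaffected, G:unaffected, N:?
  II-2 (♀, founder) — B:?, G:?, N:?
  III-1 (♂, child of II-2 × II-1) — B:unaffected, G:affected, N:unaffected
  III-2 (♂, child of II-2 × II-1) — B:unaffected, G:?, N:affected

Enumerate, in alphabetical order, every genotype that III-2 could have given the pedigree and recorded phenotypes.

III-2 ∈ {bb Gg NN, bb Gg Nn, bb gg NN, bb gg Nn}

B/I-1 ? ·: bb|Bb
B/I-2 un ·: bb
B/II-1 un I-1×I-2: bb
B/II-2 ? ·: bb|Bb
B/III-1 un II-2×II-1: bb
B/III-2 un II-2×II-1: bb
⇒ B over [I-1,I-2,II-1,II-2,III-1,III-2]: 4 consistent
G/I-1 aff ·: Gg
G/I-2 un ·: gg
G/II-1 un I-1×I-2: gg
G/II-2 ? ·: Gg|GG
G/III-1 aff II-2×II-1: Gg
G/III-2 ? II-2×II-1: gg|Gg
⇒ G over [I-1,I-2,II-1,II-2,III-1,III-2]: 3 consistent
N/I-1 un ·: nn
N/I-2 ? ·: nn|Nn|NN
N/II-1 ? I-1×I-2: nn|Nn
N/II-2 ? ·: nn|Nn
N/III-1 un II-2×II-1: nn
N/III-2 aff II-2×II-1: Nn|NN
⇒ N over [I-1,I-2,II-1,II-2,III-1,III-2]: 8 consistent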